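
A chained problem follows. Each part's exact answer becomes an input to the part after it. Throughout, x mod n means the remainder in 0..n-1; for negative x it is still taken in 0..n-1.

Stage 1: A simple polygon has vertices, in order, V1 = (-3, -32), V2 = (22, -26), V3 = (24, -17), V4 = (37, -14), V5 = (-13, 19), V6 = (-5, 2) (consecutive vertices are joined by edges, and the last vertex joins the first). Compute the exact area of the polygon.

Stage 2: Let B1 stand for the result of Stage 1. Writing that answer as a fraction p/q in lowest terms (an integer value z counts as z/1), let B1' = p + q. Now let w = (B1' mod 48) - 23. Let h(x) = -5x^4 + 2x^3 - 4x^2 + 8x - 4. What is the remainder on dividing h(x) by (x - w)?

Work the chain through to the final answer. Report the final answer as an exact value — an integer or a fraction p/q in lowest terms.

Stage 1: cross terms: (-3*-26 - 22*-32)=782, (22*-17 - 24*-26)=250, (24*-14 - 37*-17)=293, (37*19 - -13*-14)=521, (-13*2 - -5*19)=69, (-5*-32 - -3*2)=166; twice the area = |2081| = 2081; area = 2081/2; answer 2081/2
Stage 2: B1 = 2081/2; threaded value p + q = 2083; w = -4; remainder = value at the root: -5*(-4)^4 + 2*(-4)^3 - 4*(-4)^2 + 8*(-4)^1 - 4 = (-1280) + (-128) + (-64) + (-32) + (-4) = -1508; answer -1508

-1508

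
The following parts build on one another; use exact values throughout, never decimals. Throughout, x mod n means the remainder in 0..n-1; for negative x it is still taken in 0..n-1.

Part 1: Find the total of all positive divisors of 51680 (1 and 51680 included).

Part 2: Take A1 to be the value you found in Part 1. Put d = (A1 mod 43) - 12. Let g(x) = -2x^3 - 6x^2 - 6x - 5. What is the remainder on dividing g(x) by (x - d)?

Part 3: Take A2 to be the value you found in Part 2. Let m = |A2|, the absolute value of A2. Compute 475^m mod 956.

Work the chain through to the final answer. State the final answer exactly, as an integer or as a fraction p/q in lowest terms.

547

Part 1: 51680 = 2^5 * 5 * 17 * 19; sigma = (1 + 2 + 4 + 8 + 16 + 32) * (1 + 5) * (1 + 17) * (1 + 19) = 63 * 6 * 18 * 20 = 136080; answer 136080
Part 2: A1 = 136080; d = 16; remainder = value at the root: -2*(16)^3 - 6*(16)^2 - 6*(16)^1 - 5 = (-8192) + (-1536) + (-96) + (-5) = -9829; answer -9829
Part 3: A2 = -9829; m = 9829; squarings mod 956: 475^1=475, 475^2=9, 475^4=81, 475^8=825, 475^16=909, 475^32=297, 475^64=257, 475^128=85, 475^256=533, 475^512=157, 475^1024=749, 475^2048=785, 475^4096=561, 475^8192=197; 475^9829 = 475^1 * 475^4 * 475^32 * 475^64 * 475^512 * 475^1024 * 475^8192 = 547 (mod 956); answer 547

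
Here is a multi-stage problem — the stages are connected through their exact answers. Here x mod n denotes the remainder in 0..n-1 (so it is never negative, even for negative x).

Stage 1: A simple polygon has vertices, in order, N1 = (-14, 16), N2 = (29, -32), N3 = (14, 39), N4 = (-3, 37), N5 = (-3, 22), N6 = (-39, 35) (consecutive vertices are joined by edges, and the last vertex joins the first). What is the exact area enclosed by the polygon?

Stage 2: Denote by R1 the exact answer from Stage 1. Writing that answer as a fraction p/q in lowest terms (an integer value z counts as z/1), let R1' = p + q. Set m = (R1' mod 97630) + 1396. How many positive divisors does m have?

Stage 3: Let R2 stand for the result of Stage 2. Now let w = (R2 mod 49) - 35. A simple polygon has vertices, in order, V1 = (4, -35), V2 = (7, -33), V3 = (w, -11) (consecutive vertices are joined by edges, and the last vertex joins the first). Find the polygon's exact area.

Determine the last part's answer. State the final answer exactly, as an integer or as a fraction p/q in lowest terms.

63

Stage 1: cross terms: (-14*-32 - 29*16)=-16, (29*39 - 14*-32)=1579, (14*37 - -3*39)=635, (-3*22 - -3*37)=45, (-3*35 - -39*22)=753, (-39*16 - -14*35)=-134; twice the area = |2862| = 2862; area = 1431; answer 1431
Stage 2: R1 = 1431; threaded value p + q = 1432; m = 2828; 2828 = 2^2 * 7 * 101; number of divisors = (2+1) * (1+1) * (1+1) = 12; answer 12
Stage 3: R2 = 12; w = -23; cross terms: (4*-33 - 7*-35)=113, (7*-11 - -23*-33)=-836, (-23*-35 - 4*-11)=849; twice the area = |126| = 126; area = 63; answer 63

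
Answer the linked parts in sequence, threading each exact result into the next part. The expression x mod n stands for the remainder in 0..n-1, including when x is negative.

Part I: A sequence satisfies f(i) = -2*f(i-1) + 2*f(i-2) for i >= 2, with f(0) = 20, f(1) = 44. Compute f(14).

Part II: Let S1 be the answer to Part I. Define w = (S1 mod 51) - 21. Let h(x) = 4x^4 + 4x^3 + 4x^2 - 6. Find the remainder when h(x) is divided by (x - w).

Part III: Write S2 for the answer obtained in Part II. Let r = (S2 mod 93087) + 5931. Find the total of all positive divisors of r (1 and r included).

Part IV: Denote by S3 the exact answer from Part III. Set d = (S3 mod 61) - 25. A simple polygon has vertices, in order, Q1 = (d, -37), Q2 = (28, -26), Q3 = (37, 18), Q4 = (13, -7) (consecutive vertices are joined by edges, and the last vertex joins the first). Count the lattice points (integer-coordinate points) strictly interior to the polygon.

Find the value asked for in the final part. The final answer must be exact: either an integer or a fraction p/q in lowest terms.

Part I: f(2) = -2*(44) + 2*(20) = -48; iterating: f(2)=-48, f(3)=184, f(4)=-464, f(5)=1296, f(6)=-3520, f(7)=9632, f(8)=-26304, f(9)=71872, f(10)=-196352, f(11)=536448, f(12)=-1465600, f(13)=4004096, f(14)=-10939392; answer -10939392
Part II: S1 = -10939392; w = -15; remainder = value at the root: 4*(-15)^4 + 4*(-15)^3 + 4*(-15)^2 - 6 = (202500) + (-13500) + (900) + (-6) = 189894; answer 189894
Part III: S2 = 189894; r = 9651; 9651 = 3 * 3217; sigma = (1 + 3) * (1 + 3217) = 4 * 3218 = 12872; answer 12872
Part IV: S3 = 12872; d = -24; cross terms: (-24*-26 - 28*-37)=1660, (28*18 - 37*-26)=1466, (37*-7 - 13*18)=-493, (13*-37 - -24*-7)=-649; twice the area = |1984| = 1984; area = 992; boundary points = 1 + 1 + 1 + 1 = 4; strictly interior points = area - boundary/2 + 1 = 991; answer 991

991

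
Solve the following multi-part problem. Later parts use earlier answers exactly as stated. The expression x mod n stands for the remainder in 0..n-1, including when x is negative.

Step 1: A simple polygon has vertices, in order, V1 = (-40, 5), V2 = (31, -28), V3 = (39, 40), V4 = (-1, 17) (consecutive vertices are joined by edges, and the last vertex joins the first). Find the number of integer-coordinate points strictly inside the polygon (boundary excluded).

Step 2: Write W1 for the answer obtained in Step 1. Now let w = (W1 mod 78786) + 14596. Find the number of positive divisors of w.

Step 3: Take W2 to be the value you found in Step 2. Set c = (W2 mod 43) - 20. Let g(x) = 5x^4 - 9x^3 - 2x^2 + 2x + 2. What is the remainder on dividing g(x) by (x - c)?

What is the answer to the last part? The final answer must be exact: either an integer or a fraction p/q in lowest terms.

118922

Step 1: cross terms: (-40*-28 - 31*5)=965, (31*40 - 39*-28)=2332, (39*17 - -1*40)=703, (-1*5 - -40*17)=675; twice the area = |4675| = 4675; area = 4675/2; boundary points = 1 + 4 + 1 + 3 = 9; strictly interior points = area - boundary/2 + 1 = 2334; answer 2334
Step 2: W1 = 2334; w = 16930; 16930 = 2 * 5 * 1693; number of divisors = (1+1) * (1+1) * (1+1) = 8; answer 8
Step 3: W2 = 8; c = -12; remainder = value at the root: 5*(-12)^4 - 9*(-12)^3 - 2*(-12)^2 + 2*(-12)^1 + 2 = (103680) + (15552) + (-288) + (-24) + (2) = 118922; answer 118922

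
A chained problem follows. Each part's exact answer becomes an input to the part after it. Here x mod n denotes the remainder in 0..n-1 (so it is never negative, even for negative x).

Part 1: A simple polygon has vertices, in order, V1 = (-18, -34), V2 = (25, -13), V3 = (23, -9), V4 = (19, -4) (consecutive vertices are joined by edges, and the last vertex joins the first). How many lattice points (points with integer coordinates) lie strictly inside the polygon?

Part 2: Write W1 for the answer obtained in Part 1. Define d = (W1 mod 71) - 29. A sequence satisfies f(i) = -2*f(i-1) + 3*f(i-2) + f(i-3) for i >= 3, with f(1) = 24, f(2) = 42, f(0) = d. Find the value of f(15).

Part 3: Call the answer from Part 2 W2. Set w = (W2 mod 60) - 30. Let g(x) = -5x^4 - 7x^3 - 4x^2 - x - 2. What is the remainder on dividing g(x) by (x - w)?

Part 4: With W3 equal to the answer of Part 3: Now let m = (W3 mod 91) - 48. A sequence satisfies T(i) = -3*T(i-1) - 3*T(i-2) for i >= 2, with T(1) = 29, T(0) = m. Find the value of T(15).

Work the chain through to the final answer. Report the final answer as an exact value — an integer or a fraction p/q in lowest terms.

192456

Part 1: cross terms: (-18*-13 - 25*-34)=1084, (25*-9 - 23*-13)=74, (23*-4 - 19*-9)=79, (19*-34 - -18*-4)=-718; twice the area = |519| = 519; area = 519/2; boundary points = 1 + 2 + 1 + 1 = 5; strictly interior points = area - boundary/2 + 1 = 258; answer 258
Part 2: W1 = 258; d = 16; f(3) = -2*(42) + 3*(24) + 1*(16) = 4; iterating: f(3)=4, f(4)=142, f(5)=-230, f(6)=890, f(7)=-2328, f(8)=7096, f(9)=-20286, f(10)=59532, f(11)=-172826, f(12)=503962, f(13)=-1466870, f(14)=4272800, f(15)=-12442248; answer -12442248
Part 3: W2 = -12442248; w = -18; remainder = value at the root: -5*(-18)^4 - 7*(-18)^3 - 4*(-18)^2 - 1*(-18)^1 - 2 = (-524880) + (40824) + (-1296) + (18) + (-2) = -485336; answer -485336
Part 4: W3 = -485336; m = 10; T(2) = -3*(29) - 3*(10) = -117; iterating: T(2)=-117, T(3)=264, T(4)=-441, T(5)=531, T(6)=-270, T(7)=-783, T(8)=3159, T(9)=-7128, T(10)=11907, T(11)=-14337, T(12)=7290, T(13)=21141, T(14)=-85293, T(15)=192456; answer 192456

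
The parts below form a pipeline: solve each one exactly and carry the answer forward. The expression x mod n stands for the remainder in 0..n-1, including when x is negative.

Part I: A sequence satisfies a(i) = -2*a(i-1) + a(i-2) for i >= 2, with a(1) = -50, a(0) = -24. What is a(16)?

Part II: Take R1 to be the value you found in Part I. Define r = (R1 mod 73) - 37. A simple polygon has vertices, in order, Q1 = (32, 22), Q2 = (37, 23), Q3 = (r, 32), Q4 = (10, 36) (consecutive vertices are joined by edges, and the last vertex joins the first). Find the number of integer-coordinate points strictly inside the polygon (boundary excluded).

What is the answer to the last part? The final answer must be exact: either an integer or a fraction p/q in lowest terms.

93

Part I: a(2) = -2*(-50) + 1*(-24) = 76; iterating: a(2)=76, a(3)=-202, a(4)=480, a(5)=-1162, a(6)=2804, a(7)=-6770, a(8)=16344, a(9)=-39458, a(10)=95260, a(11)=-229978, a(12)=555216, a(13)=-1340410, a(14)=3236036, a(15)=-7812482, a(16)=18861000; answer 18861000
Part II: R1 = 18861000; r = 26; cross terms: (32*23 - 37*22)=-78, (37*32 - 26*23)=586, (26*36 - 10*32)=616, (10*22 - 32*36)=-932; twice the area = |192| = 192; area = 96; boundary points = 1 + 1 + 4 + 2 = 8; strictly interior points = area - boundary/2 + 1 = 93; answer 93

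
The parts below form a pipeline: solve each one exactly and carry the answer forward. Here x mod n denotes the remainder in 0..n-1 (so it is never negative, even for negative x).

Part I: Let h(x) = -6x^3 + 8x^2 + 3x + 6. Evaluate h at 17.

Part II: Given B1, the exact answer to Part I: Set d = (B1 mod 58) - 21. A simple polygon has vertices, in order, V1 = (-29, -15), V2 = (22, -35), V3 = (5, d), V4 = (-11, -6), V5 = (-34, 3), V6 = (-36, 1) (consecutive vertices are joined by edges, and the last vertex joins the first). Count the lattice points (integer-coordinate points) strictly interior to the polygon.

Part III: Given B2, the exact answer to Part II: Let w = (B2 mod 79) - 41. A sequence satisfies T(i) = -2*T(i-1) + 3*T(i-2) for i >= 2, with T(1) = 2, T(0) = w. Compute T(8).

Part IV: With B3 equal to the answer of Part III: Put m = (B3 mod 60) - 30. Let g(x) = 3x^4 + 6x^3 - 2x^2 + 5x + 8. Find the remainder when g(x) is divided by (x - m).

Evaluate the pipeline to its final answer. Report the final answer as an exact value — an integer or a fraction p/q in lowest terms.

Part I: -6*(17)^3 + 8*(17)^2 + 3*(17)^1 + 6 = (-29478) + (2312) + (51) + (6) = -27109; answer -27109
Part II: B1 = -27109; d = 14; cross terms: (-29*-35 - 22*-15)=1345, (22*14 - 5*-35)=483, (5*-6 - -11*14)=124, (-11*3 - -34*-6)=-237, (-34*1 - -36*3)=74, (-36*-15 - -29*1)=569; twice the area = |2358| = 2358; area = 1179; boundary points = 1 + 1 + 4 + 1 + 2 + 1 = 10; strictly interior points = area - boundary/2 + 1 = 1175; answer 1175
Part III: B2 = 1175; w = 28; T(2) = -2*(2) + 3*(28) = 80; iterating: T(2)=80, T(3)=-154, T(4)=548, T(5)=-1558, T(6)=4760, T(7)=-14194, T(8)=42668; answer 42668
Part IV: B3 = 42668; m = -22; remainder = value at the root: 3*(-22)^4 + 6*(-22)^3 - 2*(-22)^2 + 5*(-22)^1 + 8 = (702768) + (-63888) + (-968) + (-110) + (8) = 637810; answer 637810

637810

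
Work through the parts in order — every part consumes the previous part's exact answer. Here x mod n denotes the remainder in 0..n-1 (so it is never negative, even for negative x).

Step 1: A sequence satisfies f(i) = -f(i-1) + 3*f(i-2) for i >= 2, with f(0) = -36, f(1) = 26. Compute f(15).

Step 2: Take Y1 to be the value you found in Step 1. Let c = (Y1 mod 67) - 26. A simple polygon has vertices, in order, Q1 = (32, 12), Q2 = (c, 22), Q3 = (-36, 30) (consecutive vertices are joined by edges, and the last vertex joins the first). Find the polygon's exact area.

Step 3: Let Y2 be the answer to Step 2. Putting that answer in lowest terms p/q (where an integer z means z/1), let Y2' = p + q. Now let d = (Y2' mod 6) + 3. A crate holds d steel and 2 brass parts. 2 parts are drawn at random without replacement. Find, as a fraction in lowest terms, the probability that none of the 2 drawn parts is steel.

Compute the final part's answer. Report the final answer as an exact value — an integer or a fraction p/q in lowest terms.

1/21

Step 1: f(2) = -1*(26) + 3*(-36) = -134; iterating: f(2)=-134, f(3)=212, f(4)=-614, f(5)=1250, f(6)=-3092, f(7)=6842, f(8)=-16118, f(9)=36644, f(10)=-84998, f(11)=194930, f(12)=-449924, f(13)=1034714, f(14)=-2384486, f(15)=5488628; answer 5488628
Step 2: Y1 = 5488628; c = 29; cross terms: (32*22 - 29*12)=356, (29*30 - -36*22)=1662, (-36*12 - 32*30)=-1392; twice the area = |626| = 626; area = 313; answer 313
Step 3: Y2 = 313; threaded value p + q = 314; d = 5; total draws C(7,2) = 21; favorable C(2,2) = 1; P = 1/21; answer 1/21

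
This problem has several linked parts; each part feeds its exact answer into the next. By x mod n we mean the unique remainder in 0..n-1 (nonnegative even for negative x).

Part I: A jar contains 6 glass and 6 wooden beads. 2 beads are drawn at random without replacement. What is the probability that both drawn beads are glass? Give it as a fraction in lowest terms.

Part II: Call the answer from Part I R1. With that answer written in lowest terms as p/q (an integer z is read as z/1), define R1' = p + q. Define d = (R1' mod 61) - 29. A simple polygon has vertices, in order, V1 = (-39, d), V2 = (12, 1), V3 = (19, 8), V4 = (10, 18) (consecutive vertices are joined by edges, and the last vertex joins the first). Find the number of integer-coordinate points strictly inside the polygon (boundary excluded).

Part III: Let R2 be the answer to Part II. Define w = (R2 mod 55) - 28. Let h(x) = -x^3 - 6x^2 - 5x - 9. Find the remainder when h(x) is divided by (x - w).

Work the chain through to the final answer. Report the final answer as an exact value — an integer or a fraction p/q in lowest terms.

11991

Part I: total draws C(12,2) = 66; favorable C(6,2) = 15; P = 5/22; answer 5/22
Part II: R1 = 5/22; threaded value p + q = 27; d = -2; cross terms: (-39*1 - 12*-2)=-15, (12*8 - 19*1)=77, (19*18 - 10*8)=262, (10*-2 - -39*18)=682; twice the area = |1006| = 1006; area = 503; boundary points = 3 + 7 + 1 + 1 = 12; strictly interior points = area - boundary/2 + 1 = 498; answer 498
Part III: R2 = 498; w = -25; remainder = value at the root: -1*(-25)^3 - 6*(-25)^2 - 5*(-25)^1 - 9 = (15625) + (-3750) + (125) + (-9) = 11991; answer 11991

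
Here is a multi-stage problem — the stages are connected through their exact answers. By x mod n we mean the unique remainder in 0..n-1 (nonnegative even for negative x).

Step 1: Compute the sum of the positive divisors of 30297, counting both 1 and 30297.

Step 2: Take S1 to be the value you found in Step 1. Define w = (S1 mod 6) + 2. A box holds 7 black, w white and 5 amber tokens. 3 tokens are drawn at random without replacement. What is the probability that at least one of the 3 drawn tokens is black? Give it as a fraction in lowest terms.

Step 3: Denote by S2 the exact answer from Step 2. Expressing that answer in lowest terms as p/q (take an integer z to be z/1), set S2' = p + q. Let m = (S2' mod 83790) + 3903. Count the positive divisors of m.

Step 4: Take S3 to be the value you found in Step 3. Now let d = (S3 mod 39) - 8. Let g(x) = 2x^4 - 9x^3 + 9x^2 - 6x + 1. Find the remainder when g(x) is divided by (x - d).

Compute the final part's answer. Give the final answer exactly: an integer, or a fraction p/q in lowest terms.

57

Step 1: 30297 = 3 * 10099; sigma = (1 + 3) * (1 + 10099) = 4 * 10100 = 40400; answer 40400
Step 2: S1 = 40400; w = 4; total draws C(16,3) = 560; complement C(9,3) = 84; favorable 560 - 84 = 476; P = 17/20; answer 17/20
Step 3: S2 = 17/20; threaded value p + q = 37; m = 3940; 3940 = 2^2 * 5 * 197; number of divisors = (2+1) * (1+1) * (1+1) = 12; answer 12
Step 4: S3 = 12; d = 4; remainder = value at the root: 2*(4)^4 - 9*(4)^3 + 9*(4)^2 - 6*(4)^1 + 1 = (512) + (-576) + (144) + (-24) + (1) = 57; answer 57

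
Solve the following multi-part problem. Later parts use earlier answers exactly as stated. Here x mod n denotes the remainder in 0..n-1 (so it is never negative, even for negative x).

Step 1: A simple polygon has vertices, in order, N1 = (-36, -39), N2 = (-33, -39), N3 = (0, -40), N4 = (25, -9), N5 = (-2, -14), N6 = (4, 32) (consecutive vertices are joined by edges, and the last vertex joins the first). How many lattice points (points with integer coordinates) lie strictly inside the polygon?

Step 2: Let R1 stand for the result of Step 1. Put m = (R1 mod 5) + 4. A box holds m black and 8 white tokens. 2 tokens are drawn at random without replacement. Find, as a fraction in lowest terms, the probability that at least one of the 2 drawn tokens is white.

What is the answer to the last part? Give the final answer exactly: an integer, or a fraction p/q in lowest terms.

Step 1: cross terms: (-36*-39 - -33*-39)=117, (-33*-40 - 0*-39)=1320, (0*-9 - 25*-40)=1000, (25*-14 - -2*-9)=-368, (-2*32 - 4*-14)=-8, (4*-39 - -36*32)=996; twice the area = |3057| = 3057; area = 3057/2; boundary points = 3 + 1 + 1 + 1 + 2 + 1 = 9; strictly interior points = area - boundary/2 + 1 = 1525; answer 1525
Step 2: R1 = 1525; m = 4; total draws C(12,2) = 66; complement C(4,2) = 6; favorable 66 - 6 = 60; P = 10/11; answer 10/11

10/11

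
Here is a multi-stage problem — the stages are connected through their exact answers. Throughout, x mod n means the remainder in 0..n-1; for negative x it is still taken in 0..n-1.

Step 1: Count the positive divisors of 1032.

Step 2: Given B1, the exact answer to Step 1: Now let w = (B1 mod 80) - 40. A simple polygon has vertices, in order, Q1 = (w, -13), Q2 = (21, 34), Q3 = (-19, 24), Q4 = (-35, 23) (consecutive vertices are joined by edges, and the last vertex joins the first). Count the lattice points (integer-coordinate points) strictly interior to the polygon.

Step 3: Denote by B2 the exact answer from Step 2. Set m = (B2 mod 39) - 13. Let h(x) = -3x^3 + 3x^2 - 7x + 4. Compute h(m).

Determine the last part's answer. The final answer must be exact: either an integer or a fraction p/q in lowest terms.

Step 1: 1032 = 2^3 * 3 * 43; number of divisors = (3+1) * (1+1) * (1+1) = 16; answer 16
Step 2: B1 = 16; w = -24; cross terms: (-24*34 - 21*-13)=-543, (21*24 - -19*34)=1150, (-19*23 - -35*24)=403, (-35*-13 - -24*23)=1007; twice the area = |2017| = 2017; area = 2017/2; boundary points = 1 + 10 + 1 + 1 = 13; strictly interior points = area - boundary/2 + 1 = 1003; answer 1003
Step 3: B2 = 1003; m = 15; -3*(15)^3 + 3*(15)^2 - 7*(15)^1 + 4 = (-10125) + (675) + (-105) + (4) = -9551; answer -9551

-9551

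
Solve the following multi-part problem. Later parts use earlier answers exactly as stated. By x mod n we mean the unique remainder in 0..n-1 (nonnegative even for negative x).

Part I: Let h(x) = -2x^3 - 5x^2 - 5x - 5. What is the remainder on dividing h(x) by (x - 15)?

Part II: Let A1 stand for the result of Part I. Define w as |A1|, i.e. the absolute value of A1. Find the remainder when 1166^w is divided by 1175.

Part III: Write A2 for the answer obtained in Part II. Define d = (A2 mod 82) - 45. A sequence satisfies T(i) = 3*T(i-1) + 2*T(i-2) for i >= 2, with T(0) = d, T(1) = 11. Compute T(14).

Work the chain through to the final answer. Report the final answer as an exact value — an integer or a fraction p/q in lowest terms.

Part I: remainder = value at the root: -2*(15)^3 - 5*(15)^2 - 5*(15)^1 - 5 = (-6750) + (-1125) + (-75) + (-5) = -7955; answer -7955
Part II: A1 = -7955; w = 7955; squarings mod 1175: 1166^1=1166, 1166^2=81, 1166^4=686, 1166^8=596, 1166^16=366, 1166^32=6, 1166^64=36, 1166^128=121, 1166^256=541, 1166^512=106, 1166^1024=661, 1166^2048=996, 1166^4096=316; 1166^7955 = 1166^1 * 1166^2 * 1166^16 * 1166^256 * 1166^512 * 1166^1024 * 1166^2048 * 1166^4096 = 1126 (mod 1175); answer 1126
Part III: A2 = 1126; d = 15; T(2) = 3*(11) + 2*(15) = 63; iterating: T(2)=63, T(3)=211, T(4)=759, T(5)=2699, T(6)=9615, T(7)=34243, T(8)=121959, T(9)=434363, T(10)=1547007, T(11)=5509747, T(12)=19623255, T(13)=69889259, T(14)=248914287; answer 248914287

248914287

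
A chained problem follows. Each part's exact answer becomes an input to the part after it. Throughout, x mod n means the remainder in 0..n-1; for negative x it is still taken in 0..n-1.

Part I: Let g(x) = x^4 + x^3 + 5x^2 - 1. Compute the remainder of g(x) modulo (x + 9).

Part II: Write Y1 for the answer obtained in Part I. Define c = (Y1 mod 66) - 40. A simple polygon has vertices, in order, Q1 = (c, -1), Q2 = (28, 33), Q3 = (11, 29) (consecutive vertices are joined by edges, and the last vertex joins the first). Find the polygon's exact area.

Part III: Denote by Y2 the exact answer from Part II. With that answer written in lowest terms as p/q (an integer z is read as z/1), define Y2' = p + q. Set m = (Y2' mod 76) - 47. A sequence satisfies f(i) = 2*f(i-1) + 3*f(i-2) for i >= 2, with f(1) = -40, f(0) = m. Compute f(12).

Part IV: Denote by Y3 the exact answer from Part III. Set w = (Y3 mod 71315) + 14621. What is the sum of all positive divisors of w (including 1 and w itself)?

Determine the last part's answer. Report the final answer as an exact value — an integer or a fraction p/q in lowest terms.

172368

Part I: remainder = value at the root: 1*(-9)^4 + 1*(-9)^3 + 5*(-9)^2 - 1 = (6561) + (-729) + (405) + (-1) = 6236; answer 6236
Part II: Y1 = 6236; c = -8; cross terms: (-8*33 - 28*-1)=-236, (28*29 - 11*33)=449, (11*-1 - -8*29)=221; twice the area = |434| = 434; area = 217; answer 217
Part III: Y2 = 217; threaded value p + q = 218; m = 19; f(2) = 2*(-40) + 3*(19) = -23; iterating: f(2)=-23, f(3)=-166, f(4)=-401, f(5)=-1300, f(6)=-3803, f(7)=-11506, f(8)=-34421, f(9)=-103360, f(10)=-309983, f(11)=-930046, f(12)=-2790041; answer -2790041
Part IV: Y3 = -2790041; w = 77180; 77180 = 2^2 * 5 * 17 * 227; sigma = (1 + 2 + 4) * (1 + 5) * (1 + 17) * (1 + 227) = 7 * 6 * 18 * 228 = 172368; answer 172368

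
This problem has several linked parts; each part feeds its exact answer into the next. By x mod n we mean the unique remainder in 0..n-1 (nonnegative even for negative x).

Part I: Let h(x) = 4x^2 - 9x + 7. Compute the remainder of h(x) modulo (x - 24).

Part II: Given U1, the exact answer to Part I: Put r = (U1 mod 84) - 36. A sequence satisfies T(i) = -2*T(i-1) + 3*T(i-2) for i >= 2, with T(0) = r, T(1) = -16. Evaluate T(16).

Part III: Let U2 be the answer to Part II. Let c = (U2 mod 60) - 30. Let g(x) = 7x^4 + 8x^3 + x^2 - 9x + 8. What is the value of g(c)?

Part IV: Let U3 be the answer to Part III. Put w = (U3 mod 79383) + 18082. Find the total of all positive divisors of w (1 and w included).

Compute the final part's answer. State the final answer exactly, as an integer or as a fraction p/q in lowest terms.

57600

Part I: remainder = value at the root: 4*(24)^2 - 9*(24)^1 + 7 = (2304) + (-216) + (7) = 2095; answer 2095
Part II: U1 = 2095; r = 43; T(2) = -2*(-16) + 3*(43) = 161; iterating: T(2)=161, T(3)=-370, T(4)=1223, T(5)=-3556, T(6)=10781, T(7)=-32230, T(8)=96803, T(9)=-290296, T(10)=871001, T(11)=-2612890, T(12)=7838783, T(13)=-23516236, T(14)=70548821, T(15)=-211646350, T(16)=634939163; answer 634939163
Part III: U2 = 634939163; c = -7; 7*(-7)^4 + 8*(-7)^3 + 1*(-7)^2 - 9*(-7)^1 + 8 = (16807) + (-2744) + (49) + (63) + (8) = 14183; answer 14183
Part IV: U3 = 14183; w = 32265; 32265 = 3^3 * 5 * 239; sigma = (1 + 3 + 9 + 27) * (1 + 5) * (1 + 239) = 40 * 6 * 240 = 57600; answer 57600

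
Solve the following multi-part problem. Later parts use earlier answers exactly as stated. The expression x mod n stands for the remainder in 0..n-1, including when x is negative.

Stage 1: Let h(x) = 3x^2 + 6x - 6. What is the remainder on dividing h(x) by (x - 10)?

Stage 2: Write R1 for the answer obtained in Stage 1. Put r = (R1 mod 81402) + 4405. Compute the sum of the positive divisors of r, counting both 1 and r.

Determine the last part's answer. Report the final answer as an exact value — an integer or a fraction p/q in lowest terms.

4760

Stage 1: remainder = value at the root: 3*(10)^2 + 6*(10)^1 - 6 = (300) + (60) + (-6) = 354; answer 354
Stage 2: R1 = 354; r = 4759; 4759 is prime, so its only divisors are 1 and 4759; sigma = 1 + 4759 = 4760; answer 4760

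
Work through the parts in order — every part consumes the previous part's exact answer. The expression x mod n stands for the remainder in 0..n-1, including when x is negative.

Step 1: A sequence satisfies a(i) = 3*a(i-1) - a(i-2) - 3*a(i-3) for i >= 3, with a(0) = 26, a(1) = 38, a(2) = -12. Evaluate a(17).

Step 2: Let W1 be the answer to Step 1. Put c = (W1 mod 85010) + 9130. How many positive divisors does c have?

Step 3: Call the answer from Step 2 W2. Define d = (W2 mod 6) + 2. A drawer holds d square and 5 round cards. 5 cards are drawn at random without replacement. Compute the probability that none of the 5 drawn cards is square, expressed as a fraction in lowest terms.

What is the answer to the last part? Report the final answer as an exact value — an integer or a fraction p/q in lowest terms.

1/462

Step 1: a(3) = 3*(-12) - 1*(38) - 3*(26) = -152; iterating: a(3)=-152, a(4)=-558, a(5)=-1486, a(6)=-3444, a(7)=-7172, a(8)=-13614, a(9)=-23338, a(10)=-34884, a(11)=-40472, a(12)=-16518, a(13)=95570, a(14)=424644, a(15)=1227916, a(16)=2972394, a(17)=6415334; answer 6415334
Step 2: W1 = 6415334; c = 48714; 48714 = 2 * 3 * 23 * 353; number of divisors = (1+1) * (1+1) * (1+1) * (1+1) = 16; answer 16
Step 3: W2 = 16; d = 6; total draws C(11,5) = 462; favorable C(5,5) = 1; P = 1/462; answer 1/462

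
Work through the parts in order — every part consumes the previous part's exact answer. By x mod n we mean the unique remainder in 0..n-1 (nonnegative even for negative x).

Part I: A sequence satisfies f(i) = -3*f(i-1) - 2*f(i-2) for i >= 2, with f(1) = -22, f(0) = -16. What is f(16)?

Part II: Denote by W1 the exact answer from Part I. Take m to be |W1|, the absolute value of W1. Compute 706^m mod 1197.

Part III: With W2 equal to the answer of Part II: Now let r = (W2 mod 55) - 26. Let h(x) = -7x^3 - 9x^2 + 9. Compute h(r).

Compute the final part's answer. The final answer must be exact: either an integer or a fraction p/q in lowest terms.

17453

Part I: f(2) = -3*(-22) - 2*(-16) = 98; iterating: f(2)=98, f(3)=-250, f(4)=554, f(5)=-1162, f(6)=2378, f(7)=-4810, f(8)=9674, f(9)=-19402, f(10)=38858, f(11)=-77770, f(12)=155594, f(13)=-311242, f(14)=622538, f(15)=-1245130, f(16)=2490314; answer 2490314
Part II: W1 = 2490314; m = 2490314; squarings mod 1197: 706^1=706, 706^2=484, 706^4=841, 706^8=1051, 706^16=967, 706^32=232, 706^64=1156, 706^128=484, 706^256=841, 706^512=1051, 706^1024=967, 706^2048=232, 706^4096=1156, 706^8192=484, 706^16384=841, 706^32768=1051, 706^65536=967, 706^131072=232, 706^262144=1156, 706^524288=484, 706^1048576=841, 706^2097152=1051; 706^2490314 = 706^2 * 706^8 * 706^64 * 706^128 * 706^256 * 706^512 * 706^1024 * 706^2048 * 706^4096 * 706^8192 * 706^16384 * 706^32768 * 706^65536 * 706^262144 * 706^2097152 = 232 (mod 1197); answer 232
Part III: W2 = 232; r = -14; -7*(-14)^3 - 9*(-14)^2 + 9 = (19208) + (-1764) + (9) = 17453; answer 17453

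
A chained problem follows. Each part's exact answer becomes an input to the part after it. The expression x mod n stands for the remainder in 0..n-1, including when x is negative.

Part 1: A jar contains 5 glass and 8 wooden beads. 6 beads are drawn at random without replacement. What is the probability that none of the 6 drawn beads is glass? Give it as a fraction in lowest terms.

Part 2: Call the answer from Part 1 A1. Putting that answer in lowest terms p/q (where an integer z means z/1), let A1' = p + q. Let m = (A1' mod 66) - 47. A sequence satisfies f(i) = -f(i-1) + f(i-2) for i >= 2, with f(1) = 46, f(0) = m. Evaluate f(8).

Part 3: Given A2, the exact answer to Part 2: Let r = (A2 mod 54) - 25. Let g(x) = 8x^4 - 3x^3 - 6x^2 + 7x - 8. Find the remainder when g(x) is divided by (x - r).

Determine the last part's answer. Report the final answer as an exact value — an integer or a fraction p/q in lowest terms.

Part 1: total draws C(13,6) = 1716; favorable C(8,6) = 28; P = 7/429; answer 7/429
Part 2: A1 = 7/429; threaded value p + q = 436; m = -7; f(2) = -1*(46) + 1*(-7) = -53; iterating: f(2)=-53, f(3)=99, f(4)=-152, f(5)=251, f(6)=-403, f(7)=654, f(8)=-1057; answer -1057
Part 3: A2 = -1057; r = -2; remainder = value at the root: 8*(-2)^4 - 3*(-2)^3 - 6*(-2)^2 + 7*(-2)^1 - 8 = (128) + (24) + (-24) + (-14) + (-8) = 106; answer 106

106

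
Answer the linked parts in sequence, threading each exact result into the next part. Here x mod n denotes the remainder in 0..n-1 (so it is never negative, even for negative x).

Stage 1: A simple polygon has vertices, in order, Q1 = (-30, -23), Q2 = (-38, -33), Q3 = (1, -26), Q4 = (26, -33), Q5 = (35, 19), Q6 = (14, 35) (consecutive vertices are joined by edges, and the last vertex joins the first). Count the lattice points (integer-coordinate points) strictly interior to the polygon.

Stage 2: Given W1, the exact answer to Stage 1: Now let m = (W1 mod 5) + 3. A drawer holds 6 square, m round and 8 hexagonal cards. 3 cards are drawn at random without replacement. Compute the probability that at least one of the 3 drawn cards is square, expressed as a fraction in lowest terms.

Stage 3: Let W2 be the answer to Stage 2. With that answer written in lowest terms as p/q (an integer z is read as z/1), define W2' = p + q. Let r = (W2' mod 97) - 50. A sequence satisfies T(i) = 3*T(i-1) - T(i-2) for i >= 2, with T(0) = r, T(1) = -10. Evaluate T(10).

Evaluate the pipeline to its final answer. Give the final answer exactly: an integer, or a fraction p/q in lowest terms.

Stage 1: cross terms: (-30*-33 - -38*-23)=116, (-38*-26 - 1*-33)=1021, (1*-33 - 26*-26)=643, (26*19 - 35*-33)=1649, (35*35 - 14*19)=959, (14*-23 - -30*35)=728; twice the area = |5116| = 5116; area = 2558; boundary points = 2 + 1 + 1 + 1 + 1 + 2 = 8; strictly interior points = area - boundary/2 + 1 = 2555; answer 2555
Stage 2: W1 = 2555; m = 3; total draws C(17,3) = 680; complement C(11,3) = 165; favorable 680 - 165 = 515; P = 103/136; answer 103/136
Stage 3: W2 = 103/136; threaded value p + q = 239; r = -5; T(2) = 3*(-10) - 1*(-5) = -25; iterating: T(2)=-25, T(3)=-65, T(4)=-170, T(5)=-445, T(6)=-1165, T(7)=-3050, T(8)=-7985, T(9)=-20905, T(10)=-54730; answer -54730

-54730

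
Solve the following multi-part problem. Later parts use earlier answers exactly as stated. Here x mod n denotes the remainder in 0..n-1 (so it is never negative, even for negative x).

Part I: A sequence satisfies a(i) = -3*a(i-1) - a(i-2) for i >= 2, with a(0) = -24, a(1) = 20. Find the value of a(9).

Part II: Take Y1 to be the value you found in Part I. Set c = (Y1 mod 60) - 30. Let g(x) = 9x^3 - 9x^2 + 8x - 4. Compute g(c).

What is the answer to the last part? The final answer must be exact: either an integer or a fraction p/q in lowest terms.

48

Part I: a(2) = -3*(20) - 1*(-24) = -36; iterating: a(2)=-36, a(3)=88, a(4)=-228, a(5)=596, a(6)=-1560, a(7)=4084, a(8)=-10692, a(9)=27992; answer 27992
Part II: Y1 = 27992; c = 2; 9*(2)^3 - 9*(2)^2 + 8*(2)^1 - 4 = (72) + (-36) + (16) + (-4) = 48; answer 48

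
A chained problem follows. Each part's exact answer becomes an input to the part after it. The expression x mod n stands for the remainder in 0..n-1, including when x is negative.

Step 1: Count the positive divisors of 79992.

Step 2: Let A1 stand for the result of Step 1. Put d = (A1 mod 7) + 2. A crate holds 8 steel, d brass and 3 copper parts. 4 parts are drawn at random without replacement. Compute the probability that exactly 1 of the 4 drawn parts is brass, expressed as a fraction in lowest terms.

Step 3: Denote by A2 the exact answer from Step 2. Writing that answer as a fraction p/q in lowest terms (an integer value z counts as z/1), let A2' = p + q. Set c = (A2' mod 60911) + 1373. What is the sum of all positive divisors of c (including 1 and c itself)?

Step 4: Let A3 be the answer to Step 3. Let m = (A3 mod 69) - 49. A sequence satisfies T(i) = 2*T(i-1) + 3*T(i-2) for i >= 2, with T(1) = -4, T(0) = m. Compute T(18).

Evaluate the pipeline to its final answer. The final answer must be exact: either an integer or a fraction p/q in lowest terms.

-3680494670

Step 1: 79992 = 2^3 * 3^2 * 11 * 101; number of divisors = (3+1) * (2+1) * (1+1) * (1+1) = 48; answer 48
Step 2: A1 = 48; d = 8; total draws C(19,4) = 3876; favorable C(8,1)*C(11,3) = 1320; P = 110/323; answer 110/323
Step 3: A2 = 110/323; threaded value p + q = 433; c = 1806; 1806 = 2 * 3 * 7 * 43; sigma = (1 + 2) * (1 + 3) * (1 + 7) * (1 + 43) = 3 * 4 * 8 * 44 = 4224; answer 4224
Step 4: A3 = 4224; m = -34; T(2) = 2*(-4) + 3*(-34) = -110; iterating: T(2)=-110, T(3)=-232, T(4)=-794, T(5)=-2284, T(6)=-6950, T(7)=-20752, T(8)=-62354, T(9)=-186964, T(10)=-560990, T(11)=-1682872, T(12)=-5048714, T(13)=-15146044, T(14)=-45438230, T(15)=-136314592, T(16)=-408943874, T(17)=-1226831524, T(18)=-3680494670; answer -3680494670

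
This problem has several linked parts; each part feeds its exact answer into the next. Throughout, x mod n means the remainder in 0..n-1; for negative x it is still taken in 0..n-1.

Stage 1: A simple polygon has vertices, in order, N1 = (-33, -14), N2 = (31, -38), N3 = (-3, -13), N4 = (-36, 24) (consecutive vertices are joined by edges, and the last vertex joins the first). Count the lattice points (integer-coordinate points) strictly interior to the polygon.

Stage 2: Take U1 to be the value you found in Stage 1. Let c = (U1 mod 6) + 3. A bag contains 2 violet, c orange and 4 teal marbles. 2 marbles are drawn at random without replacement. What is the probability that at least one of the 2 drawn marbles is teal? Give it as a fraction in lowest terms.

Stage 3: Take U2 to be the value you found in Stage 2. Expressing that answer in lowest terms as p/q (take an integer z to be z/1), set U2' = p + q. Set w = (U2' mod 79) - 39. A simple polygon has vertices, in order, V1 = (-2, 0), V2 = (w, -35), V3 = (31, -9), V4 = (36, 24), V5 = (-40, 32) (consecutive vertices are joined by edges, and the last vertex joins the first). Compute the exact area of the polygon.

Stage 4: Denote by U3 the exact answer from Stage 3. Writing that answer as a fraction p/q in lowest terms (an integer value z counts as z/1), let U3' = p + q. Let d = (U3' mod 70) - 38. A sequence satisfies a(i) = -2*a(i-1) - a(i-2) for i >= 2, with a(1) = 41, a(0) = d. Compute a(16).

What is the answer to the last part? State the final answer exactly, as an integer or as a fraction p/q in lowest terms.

-311

Stage 1: cross terms: (-33*-38 - 31*-14)=1688, (31*-13 - -3*-38)=-517, (-3*24 - -36*-13)=-540, (-36*-14 - -33*24)=1296; twice the area = |1927| = 1927; area = 1927/2; boundary points = 8 + 1 + 1 + 1 = 11; strictly interior points = area - boundary/2 + 1 = 959; answer 959
Stage 2: U1 = 959; c = 8; total draws C(14,2) = 91; complement C(10,2) = 45; favorable 91 - 45 = 46; P = 46/91; answer 46/91
Stage 3: U2 = 46/91; threaded value p + q = 137; w = 19; cross terms: (-2*-35 - 19*0)=70, (19*-9 - 31*-35)=914, (31*24 - 36*-9)=1068, (36*32 - -40*24)=2112, (-40*0 - -2*32)=64; twice the area = |4228| = 4228; area = 2114; answer 2114
Stage 4: U3 = 2114; threaded value p + q = 2115; d = -23; a(2) = -2*(41) - 1*(-23) = -59; iterating: a(2)=-59, a(3)=77, a(4)=-95, a(5)=113, a(6)=-131, a(7)=149, a(8)=-167, a(9)=185, a(10)=-203, a(11)=221, a(12)=-239, a(13)=257, a(14)=-275, a(15)=293, a(16)=-311; answer -311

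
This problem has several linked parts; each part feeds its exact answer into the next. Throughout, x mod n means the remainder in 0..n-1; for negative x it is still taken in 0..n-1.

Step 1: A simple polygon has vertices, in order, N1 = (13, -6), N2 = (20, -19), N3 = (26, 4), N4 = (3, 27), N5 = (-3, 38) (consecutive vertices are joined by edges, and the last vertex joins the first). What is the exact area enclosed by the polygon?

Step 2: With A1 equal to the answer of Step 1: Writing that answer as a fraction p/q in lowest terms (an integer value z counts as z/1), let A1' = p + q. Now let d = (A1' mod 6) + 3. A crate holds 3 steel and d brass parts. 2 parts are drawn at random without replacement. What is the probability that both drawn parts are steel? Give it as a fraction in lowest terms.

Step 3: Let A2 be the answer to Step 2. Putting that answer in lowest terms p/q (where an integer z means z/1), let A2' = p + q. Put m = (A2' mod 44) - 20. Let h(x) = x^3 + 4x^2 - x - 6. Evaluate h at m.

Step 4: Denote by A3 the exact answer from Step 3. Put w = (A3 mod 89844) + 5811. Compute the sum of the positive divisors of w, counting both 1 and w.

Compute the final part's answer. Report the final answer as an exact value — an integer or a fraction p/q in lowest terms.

Step 1: cross terms: (13*-19 - 20*-6)=-127, (20*4 - 26*-19)=574, (26*27 - 3*4)=690, (3*38 - -3*27)=195, (-3*-6 - 13*38)=-476; twice the area = |856| = 856; area = 428; answer 428
Step 2: A1 = 428; threaded value p + q = 429; d = 6; total draws C(9,2) = 36; favorable C(3,2) = 3; P = 1/12; answer 1/12
Step 3: A2 = 1/12; threaded value p + q = 13; m = -7; 1*(-7)^3 + 4*(-7)^2 - 1*(-7)^1 - 6 = (-343) + (196) + (7) + (-6) = -146; answer -146
Step 4: A3 = -146; w = 95509; 95509 = 149 * 641; sigma = (1 + 149) * (1 + 641) = 150 * 642 = 96300; answer 96300

96300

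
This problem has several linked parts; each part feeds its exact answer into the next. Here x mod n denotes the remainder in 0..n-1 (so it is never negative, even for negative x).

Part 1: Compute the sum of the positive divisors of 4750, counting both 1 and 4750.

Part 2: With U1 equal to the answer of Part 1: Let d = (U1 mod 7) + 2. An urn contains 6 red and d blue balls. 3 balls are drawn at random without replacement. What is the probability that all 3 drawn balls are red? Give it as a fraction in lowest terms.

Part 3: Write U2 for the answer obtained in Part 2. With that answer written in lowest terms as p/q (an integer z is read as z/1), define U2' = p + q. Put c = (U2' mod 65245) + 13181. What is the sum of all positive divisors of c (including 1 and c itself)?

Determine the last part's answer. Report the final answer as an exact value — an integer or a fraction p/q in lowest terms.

13536

Part 1: 4750 = 2 * 5^3 * 19; sigma = (1 + 2) * (1 + 5 + 25 + 125) * (1 + 19) = 3 * 156 * 20 = 9360; answer 9360
Part 2: U1 = 9360; d = 3; total draws C(9,3) = 84; favorable C(6,3) = 20; P = 5/21; answer 5/21
Part 3: U2 = 5/21; threaded value p + q = 26; c = 13207; 13207 = 47 * 281; sigma = (1 + 47) * (1 + 281) = 48 * 282 = 13536; answer 13536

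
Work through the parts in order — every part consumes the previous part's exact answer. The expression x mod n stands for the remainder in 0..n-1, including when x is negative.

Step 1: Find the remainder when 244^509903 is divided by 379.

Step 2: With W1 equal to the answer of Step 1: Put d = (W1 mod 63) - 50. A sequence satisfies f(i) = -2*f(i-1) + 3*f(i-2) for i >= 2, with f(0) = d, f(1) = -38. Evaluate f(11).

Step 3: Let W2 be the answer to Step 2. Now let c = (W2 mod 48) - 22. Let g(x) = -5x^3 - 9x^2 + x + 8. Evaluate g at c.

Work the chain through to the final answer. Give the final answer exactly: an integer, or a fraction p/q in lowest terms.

26234

Step 1: squarings mod 379: 244^1=244, 244^2=33, 244^4=331, 244^8=30, 244^16=142, 244^32=77, 244^64=244, 244^128=33, 244^256=331, 244^512=30, 244^1024=142, 244^2048=77, 244^4096=244, 244^8192=33, 244^16384=331, 244^32768=30, 244^65536=142, 244^131072=77, 244^262144=244; 244^509903 = 244^1 * 244^2 * 244^4 * 244^8 * 244^64 * 244^128 * 244^256 * 244^512 * 244^1024 * 244^16384 * 244^32768 * 244^65536 * 244^131072 * 244^262144 = 167 (mod 379); answer 167
Step 2: W1 = 167; d = -9; f(2) = -2*(-38) + 3*(-9) = 49; iterating: f(2)=49, f(3)=-212, f(4)=571, f(5)=-1778, f(6)=5269, f(7)=-15872, f(8)=47551, f(9)=-142718, f(10)=428089, f(11)=-1284332; answer -1284332
Step 3: W2 = -1284332; c = -18; -5*(-18)^3 - 9*(-18)^2 + 1*(-18)^1 + 8 = (29160) + (-2916) + (-18) + (8) = 26234; answer 26234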